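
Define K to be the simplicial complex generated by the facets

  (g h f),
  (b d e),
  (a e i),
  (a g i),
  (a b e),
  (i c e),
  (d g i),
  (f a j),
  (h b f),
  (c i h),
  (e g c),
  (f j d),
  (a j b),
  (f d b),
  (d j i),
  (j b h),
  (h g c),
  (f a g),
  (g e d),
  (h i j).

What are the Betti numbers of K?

K has 10 vertices, 30 edges, 20 triangles.
rank ∂_0 = 0, rank ∂_1 = 9 ⇒ b_0 = 10 − 0 − 9 = 1; all invariant factors of ∂_1 are 1 so no torsion. So H_0 ≅ Z.
rank ∂_1 = 9, rank ∂_2 = 20 ⇒ b_1 = 30 − 9 − 20 = 1; ∂_2 has invariant factor(s) [2] giving torsion. So H_1 ≅ Z ⊕ Z/2Z.
rank ∂_2 = 20, rank ∂_3 = 0 ⇒ b_2 = 20 − 20 − 0 = 0. So H_2 ≅ 0.

b_0 = 1, b_1 = 1, b_2 = 0.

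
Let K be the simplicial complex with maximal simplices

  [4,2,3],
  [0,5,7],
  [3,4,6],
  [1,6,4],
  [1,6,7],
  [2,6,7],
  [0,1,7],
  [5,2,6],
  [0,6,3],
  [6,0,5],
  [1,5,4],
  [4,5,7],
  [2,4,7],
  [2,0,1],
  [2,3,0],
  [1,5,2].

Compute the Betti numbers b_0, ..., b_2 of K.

Take the total order 0 < 1 < 2 < 3 < 4 < 5 < 6 < 7 on the vertex set. Then K (dimension 2) consists of the simplices:

  0-simplices (8): [0], [1], [2], [3], [4], [5], [6], [7]
  1-simplices (24): (24 of them)
  2-simplices (16): [0,1,2], [0,1,7], [0,2,3], [0,3,6], [0,5,6], [0,5,7], [1,2,5], [1,4,5], [1,4,6], [1,6,7], [2,3,4], [2,4,7], [2,5,6], [2,6,7], [3,4,6], [4,5,7]

Hence C_0 ≅ Z^8, C_1 ≅ Z^24, C_2 ≅ Z^16.

Boundary ∂_1: C_1 → C_0 maps an edge to its endpoints' difference, ∂[p,q] = q − p.
The resulting 8×24 matrix has rank 7, and its Smith normal form has invariant factors (1,1,1,1,1,1,1).

The boundary map ∂_2: C_2 → C_1 acts by ∂[p,q,r] = [q,r] − [p,r] + [p,q]. For instance
  ∂[4,5,7] = [5,7] − [4,7] + [4,5],
  ∂[1,2,5] = [2,5] − [1,5] + [1,2].
As a 24×16 matrix over Z this has rank 15, with invariant factors (1,1,1,1,1,1,1,1,1,1,1,1,1,1,1).

From H_k ≅ ker(∂_k) / im(∂_{k+1}) we obtain:

  H_0: rank C_0 − rank ∂_1 = 8 − 7 = 1, and the invariant factors of ∂_1 are all 1, so H_0 = Z.
  H_1: rank ker ∂_1 − rank ∂_2 = (24 − 7) − 15 = 2, and the invariant factors of ∂_2 are all 1, so H_1 = Z^2.
  H_2: rank ker ∂_2 − rank ∂_3 = (16 − 15) − 0 = 1, and there is no ∂_3, so H_2 = Z.

Hence the Betti numbers are b_0 = 1, b_1 = 2, b_2 = 1.

b_0 = 1, b_1 = 2, b_2 = 1.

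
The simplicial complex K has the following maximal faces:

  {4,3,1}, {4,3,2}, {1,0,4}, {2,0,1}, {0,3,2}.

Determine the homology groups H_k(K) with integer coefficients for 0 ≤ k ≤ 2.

We work with the vertex ordering 0 < 1 < 2 < 3 < 4. The simplices of K, each written with vertices in increasing order, are:

  0-simplices (5): [0], [1], [2], [3], [4]
  1-simplices (10): [0,1], [0,2], [0,3], [0,4], [1,2], [1,3], [1,4], [2,3], [2,4], [3,4]
  2-simplices (5): [0,1,2], [0,1,4], [0,2,3], [1,3,4], [2,3,4]

giving chain groups C_0 ≅ Z^5, C_1 ≅ Z^10, C_2 ≅ Z^5.

∂_1: C_1 → C_0 is given by ∂[p,q] = [q] − [p]. For instance
  ∂[1,2] = [2] − [1].
As a 5×10 matrix over Z this has rank 4, with invariant factors (1,1,1,1).

The boundary map ∂_2: C_2 → C_1 sends each 2-simplex [p,q,r] to [q,r] − [p,r] + [p,q]. For instance
  ∂[2,3,4] = [3,4] − [2,4] + [2,3],
  ∂[0,2,3] = [2,3] − [0,3] + [0,2].
This gives a 10×5 integer matrix of rank 5; reducing to Smith normal form yields diagonal entries (1,1,1,1,1).

Now H_k = ker ∂_k / im ∂_{k+1}, so:

  H_0: rank C_0 − rank ∂_1 = 5 − 4 = 1, and the invariant factors of ∂_1 are all 1, so H_0 = Z.
  H_1: rank ker ∂_1 − rank ∂_2 = (10 − 4) − 5 = 1, and the invariant factors of ∂_2 are all 1, so H_1 = Z.
  H_2: rank ker ∂_2 − rank ∂_3 = (5 − 5) − 0 = 0, and there is no ∂_3, so H_2 = 0.

As a check, the Euler characteristic is 5 − 10 + 5 = 0, which agrees with 1 − 1 + 0 = 0.
(K is a triangulation of the Möbius band.)

H_0 = Z,  H_1 = Z,  H_2 = 0.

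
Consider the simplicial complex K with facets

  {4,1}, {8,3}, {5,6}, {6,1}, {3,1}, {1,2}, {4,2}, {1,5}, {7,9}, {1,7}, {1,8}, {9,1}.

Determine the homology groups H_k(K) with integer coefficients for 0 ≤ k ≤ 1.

H_0 = Z,  H_1 = Z^4.

Order the vertices as 1 < 2 < 3 < 4 < 5 < 6 < 7 < 8 < 9. Listing each simplex with vertices in this order, K has dimension 1 with simplices:

  0-simplices (9): [1], [2], [3], [4], [5], [6], [7], [8], [9]
  1-simplices (12): [1,2], [1,3], [1,4], [1,5], [1,6], [1,7], [1,8], [1,9], [2,4], [3,8], [5,6], [7,9]

giving chain groups C_0 ≅ Z^9, C_1 ≅ Z^12.

∂_1: C_1 → C_0 sends each edge [p,q] (with p < q) to q − p.
This gives a 9×12 integer matrix of rank 8; reducing to Smith normal form yields diagonal entries (1,1,1,1,1,1,1,1).

From H_k ≅ ker(∂_k) / im(∂_{k+1}) we obtain:

  H_0: rank C_0 − rank ∂_1 = 9 − 8 = 1, and the invariant factors of ∂_1 are all 1, so H_0 = Z.
  H_1: rank ker ∂_1 − rank ∂_2 = (12 − 8) − 0 = 4, and there is no ∂_2, so H_1 = Z^4.

(K is a triangulation of a wedge of 4 circles.)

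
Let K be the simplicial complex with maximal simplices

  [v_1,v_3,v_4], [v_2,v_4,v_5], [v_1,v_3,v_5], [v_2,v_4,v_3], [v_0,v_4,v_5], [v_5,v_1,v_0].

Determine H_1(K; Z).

H_1 ≅ Z.

Order the vertices as v_0 < v_1 < v_2 < v_3 < v_4 < v_5. Listing each simplex with vertices in this order, K has dimension 2 with simplices:

  0-simplices (6): [v_0], [v_1], [v_2], [v_3], [v_4], [v_5]
  1-simplices (12): [v_0,v_1], [v_0,v_4], [v_0,v_5], [v_1,v_3], [v_1,v_4], [v_1,v_5], [v_2,v_3], [v_2,v_4], [v_2,v_5], [v_3,v_4], [v_3,v_5], [v_4,v_5]
  2-simplices (6): [v_0,v_1,v_5], [v_0,v_4,v_5], [v_1,v_3,v_4], [v_1,v_3,v_5], [v_2,v_3,v_4], [v_2,v_4,v_5]

Hence C_0 ≅ Z^6, C_1 ≅ Z^12, C_2 ≅ Z^6.

∂_1: C_1 → C_0 is given by ∂[p,q] = [q] − [p]. For instance
  ∂[v_1,v_3] = [v_3] − [v_1].
As a 6×12 matrix over Z this has rank 5, with invariant factors (1,1,1,1,1).

The boundary map ∂_2: C_2 → C_1 acts by ∂[p,q,r] = [q,r] − [p,r] + [p,q]. For instance
  ∂[v_0,v_1,v_5] = [v_1,v_5] − [v_0,v_5] + [v_0,v_1],
  ∂[v_2,v_3,v_4] = [v_3,v_4] − [v_2,v_4] + [v_2,v_3].
The resulting 12×6 matrix has rank 6, and its Smith normal form has invariant factors (1,1,1,1,1,1).

From H_k ≅ ker(∂_k) / im(∂_{k+1}) we obtain:

  H_1: rank ker ∂_1 − rank ∂_2 = (12 − 5) − 6 = 1, and the invariant factors of ∂_2 are all 1, so H_1 ≅ Z.

(K is a triangulation of the cylinder S^1 x I.)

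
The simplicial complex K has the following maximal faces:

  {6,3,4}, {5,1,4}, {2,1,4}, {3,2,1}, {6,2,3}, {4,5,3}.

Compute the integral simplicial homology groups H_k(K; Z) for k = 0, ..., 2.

H_0 ≅ Z,  H_1 ≅ Z,  H_2 = 0.

Take the total order 1 < 2 < 3 < 4 < 5 < 6 on the vertex set. Then K (dimension 2) consists of the simplices:

  0-simplices (6): [1], [2], [3], [4], [5], [6]
  1-simplices (12): [1,2], [1,3], [1,4], [1,5], [2,3], [2,4], [2,6], [3,4], [3,5], [3,6], [4,5], [4,6]
  2-simplices (6): [1,2,3], [1,2,4], [1,4,5], [2,3,6], [3,4,5], [3,4,6]

Hence C_0 ≅ Z^6, C_1 ≅ Z^12, C_2 ≅ Z^6.

Boundary ∂_1: C_1 → C_0 sends each edge [p,q] (with p < q) to q − p. For instance
  ∂[4,6] = [6] − [4].
As a 6×12 matrix over Z this has rank 5, with invariant factors (1,1,1,1,1).

Boundary ∂_2: C_2 → C_1 maps a triangle to the signed sum of its edges. For instance
  ∂[2,3,6] = [3,6] − [2,6] + [2,3],
  ∂[3,4,5] = [4,5] − [3,5] + [3,4].
This gives a 12×6 integer matrix of rank 6; reducing to Smith normal form yields diagonal entries (1,1,1,1,1,1).

Now H_k = ker ∂_k / im ∂_{k+1}, so:

  H_0: rank C_0 − rank ∂_1 = 6 − 5 = 1, and the invariant factors of ∂_1 are all 1, so H_0 ≅ Z.
  H_1: rank ker ∂_1 − rank ∂_2 = (12 − 5) − 6 = 1, and the invariant factors of ∂_2 are all 1, so H_1 ≅ Z.
  H_2: rank ker ∂_2 − rank ∂_3 = (6 − 6) − 0 = 0, and there is no ∂_3, so H_2 ≅ 0.

As a check, the Euler characteristic is 6 − 12 + 6 = 0, which agrees with 1 − 1 + 0 = 0.
(K is a triangulation of the cylinder S^1 x I.)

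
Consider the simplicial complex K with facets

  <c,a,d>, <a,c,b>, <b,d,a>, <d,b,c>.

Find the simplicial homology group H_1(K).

K has 4 vertices, 6 edges, 4 triangles.
rank ∂_1 = 3, rank ∂_2 = 3 ⇒ b_1 = 6 − 3 − 3 = 0; all invariant factors of ∂_2 are 1 so no torsion. So H_1 ≅ 0.

H_1 = 0.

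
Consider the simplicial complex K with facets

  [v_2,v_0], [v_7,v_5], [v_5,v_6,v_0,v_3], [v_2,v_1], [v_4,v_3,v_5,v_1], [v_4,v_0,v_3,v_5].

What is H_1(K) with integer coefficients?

H_1 ≅ Z.

We work with the vertex ordering v_0 < v_1 < v_2 < v_3 < v_4 < v_5 < v_6 < v_7. The simplices of K, each written with vertices in increasing order, are:

  0-simplices (8): [v_0], [v_1], [v_2], [v_3], [v_4], [v_5], [v_6], [v_7]
  1-simplices (15): (15 of them)
  2-simplices (10): [v_0,v_3,v_4], [v_0,v_3,v_5], [v_0,v_3,v_6], [v_0,v_4,v_5], [v_0,v_5,v_6], [v_1,v_3,v_4], [v_1,v_3,v_5], [v_1,v_4,v_5], [v_3,v_4,v_5], [v_3,v_5,v_6]
  3-simplices (3): [v_0,v_3,v_4,v_5], [v_0,v_3,v_5,v_6], [v_1,v_3,v_4,v_5]

giving chain groups C_0 ≅ Z^8, C_1 ≅ Z^15, C_2 ≅ Z^10, C_3 ≅ Z^3.

Boundary ∂_1: C_1 → C_0 sends each edge [p,q] (with p < q) to q − p.
The 8×15 boundary matrix has rank 7 and Smith normal form diag(1,1,1,1,1,1,1).

The boundary map ∂_2: C_2 → C_1 maps a triangle to the signed sum of its edges. For instance
  ∂[v_1,v_3,v_4] = [v_3,v_4] − [v_1,v_4] + [v_1,v_3],
  ∂[v_1,v_3,v_5] = [v_3,v_5] − [v_1,v_5] + [v_1,v_3].
The resulting 15×10 matrix has rank 7, and its Smith normal form has invariant factors (1,1,1,1,1,1,1).

∂_3: C_3 → C_2 sends each 3-simplex σ to the alternating sum Σ_i (−1)^i (σ with its i-th vertex removed). For instance
  ∂[v_1,v_3,v_4,v_5] = [v_3,v_4,v_5] − [v_1,v_4,v_5] + [v_1,v_3,v_5] − [v_1,v_3,v_4],
  ∂[v_0,v_3,v_5,v_6] = [v_3,v_5,v_6] − [v_0,v_5,v_6] + [v_0,v_3,v_6] − [v_0,v_3,v_5].
This gives a 10×3 integer matrix of rank 3; reducing to Smith normal form yields diagonal entries (1,1,1).

Computing H_k = (kernel of ∂_k) / (image of ∂_{k+1}):

  H_1: rank ker ∂_1 − rank ∂_2 = (15 − 7) − 7 = 1, and the invariant factors of ∂_2 are all 1, so H_1 ≅ Z.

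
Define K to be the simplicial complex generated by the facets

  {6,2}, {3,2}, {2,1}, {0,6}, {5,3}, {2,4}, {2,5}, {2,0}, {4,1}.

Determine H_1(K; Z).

H_1 = Z^3.

Fix the vertex order 0 < 1 < 2 < 3 < 4 < 5 < 6 and write every simplex with vertices in increasing order. Then dim K = 1 and the simplices of K are:

  0-simplices (7): [0], [1], [2], [3], [4], [5], [6]
  1-simplices (9): [0,2], [0,6], [1,2], [1,4], [2,3], [2,4], [2,5], [2,6], [3,5]

giving chain groups C_0 ≅ Z^7, C_1 ≅ Z^9.

Boundary ∂_1: C_1 → C_0 is given by ∂[p,q] = [q] − [p]. For instance
  ∂[0,6] = [6] − [0].
This gives a 7×9 integer matrix of rank 6; reducing to Smith normal form yields diagonal entries (1,1,1,1,1,1).

From H_k ≅ ker(∂_k) / im(∂_{k+1}) we obtain:

  H_1: rank ker ∂_1 − rank ∂_2 = (9 − 6) − 0 = 3, and there is no ∂_2, so H_1 ≅ Z^3.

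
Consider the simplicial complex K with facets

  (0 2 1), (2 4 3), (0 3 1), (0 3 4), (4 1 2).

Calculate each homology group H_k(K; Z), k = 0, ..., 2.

Fix the vertex order 0 < 1 < 2 < 3 < 4 and write every simplex with vertices in increasing order. Then dim K = 2 and the simplices of K are:

  0-simplices (5): [0], [1], [2], [3], [4]
  1-simplices (10): [0,1], [0,2], [0,3], [0,4], [1,2], [1,3], [1,4], [2,3], [2,4], [3,4]
  2-simplices (5): [0,1,2], [0,1,3], [0,3,4], [1,2,4], [2,3,4]

Hence C_0 ≅ Z^5, C_1 ≅ Z^10, C_2 ≅ Z^5.

∂_1: C_1 → C_0 is given by ∂[p,q] = [q] − [p]. For instance
  ∂[0,2] = [2] − [0].
The resulting 5×10 matrix has rank 4, and its Smith normal form has invariant factors (1,1,1,1).

The boundary map ∂_2: C_2 → C_1 acts by ∂[p,q,r] = [q,r] − [p,r] + [p,q]. For instance
  ∂[1,2,4] = [2,4] − [1,4] + [1,2],
  ∂[0,1,3] = [1,3] − [0,3] + [0,1].
As a 10×5 matrix over Z this has rank 5, with invariant factors (1,1,1,1,1).

Computing H_k = (kernel of ∂_k) / (image of ∂_{k+1}):

  H_0: rank C_0 − rank ∂_1 = 5 − 4 = 1, and the invariant factors of ∂_1 are all 1, so H_0 ≅ Z.
  H_1: rank ker ∂_1 − rank ∂_2 = (10 − 4) − 5 = 1, and the invariant factors of ∂_2 are all 1, so H_1 ≅ Z.
  H_2: rank ker ∂_2 − rank ∂_3 = (5 − 5) − 0 = 0, and there is no ∂_3, so H_2 ≅ 0.

H_0 = Z,  H_1 = Z,  H_2 = 0.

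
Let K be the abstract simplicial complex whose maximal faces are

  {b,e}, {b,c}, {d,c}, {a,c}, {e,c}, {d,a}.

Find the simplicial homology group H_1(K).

K has 5 vertices, 6 edges.
rank ∂_1 = 4, rank ∂_2 = 0 ⇒ b_1 = 6 − 4 − 0 = 2. So H_1 = Z^2.

H_1 ≅ Z^2.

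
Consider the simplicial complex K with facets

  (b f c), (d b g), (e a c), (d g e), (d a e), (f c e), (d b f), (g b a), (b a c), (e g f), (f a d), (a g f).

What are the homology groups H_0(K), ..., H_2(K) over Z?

H_0 = Z,  H_1 = Z/2Z,  H_2 = 0.

We work with the vertex ordering a < b < c < d < e < f < g. The simplices of K, each written with vertices in increasing order, are:

  0-simplices (7): a, b, c, d, e, f, g
  1-simplices (18): ab, ac, ad, ae, af, ag, bc, bd, bf, bg, ce, cf, de, df, dg, ef, eg, fg
  2-simplices (12): abc, abg, ace, ade, adf, afg, bcf, bdf, bdg, cef, deg, efg

giving chain groups C_0 ≅ Z^7, C_1 ≅ Z^18, C_2 ≅ Z^12.

The boundary map ∂_1: C_1 → C_0 maps an edge to its endpoints' difference, ∂[p,q] = q − p. For instance
  ∂ef = f − e.
The 7×18 boundary matrix has rank 6 and Smith normal form diag(1,1,1,1,1,1).

Boundary ∂_2: C_2 → C_1 maps a triangle to the signed sum of its edges. For instance
  ∂ade = de − ae + ad,
  ∂afg = fg − ag + af.
The 18×12 boundary matrix has rank 12 and Smith normal form diag(1,1,1,1,1,1,1,1,1,1,1,2).

From H_k ≅ ker(∂_k) / im(∂_{k+1}) we obtain:

  H_0: rank C_0 − rank ∂_1 = 7 − 6 = 1, and the invariant factors of ∂_1 are all 1, so H_0 = Z.
  H_1: rank ker ∂_1 − rank ∂_2 = (18 − 6) − 12 = 0, and ∂_2 has invariant factor 2 > 1, so H_1 = Z/2Z.
  H_2: rank ker ∂_2 − rank ∂_3 = (12 − 12) − 0 = 0, and there is no ∂_3, so H_2 = 0.

As a check, the Euler characteristic is 7 − 18 + 12 = 1, which agrees with 1 − 0 + 0 = 1.
(K is a triangulation of the real projective plane RP^2.)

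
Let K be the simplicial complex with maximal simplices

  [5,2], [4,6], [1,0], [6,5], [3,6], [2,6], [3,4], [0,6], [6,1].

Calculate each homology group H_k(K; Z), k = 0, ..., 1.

Take the total order 0 < 1 < 2 < 3 < 4 < 5 < 6 on the vertex set. Then K (dimension 1) consists of the simplices:

  0-simplices (7): [0], [1], [2], [3], [4], [5], [6]
  1-simplices (9): [0,1], [0,6], [1,6], [2,5], [2,6], [3,4], [3,6], [4,6], [5,6]

giving chain groups C_0 ≅ Z^7, C_1 ≅ Z^9.

The boundary map ∂_1: C_1 → C_0 sends each edge [p,q] (with p < q) to q − p. For instance
  ∂[2,6] = [6] − [2].
As a 7×9 matrix over Z this has rank 6, with invariant factors (1,1,1,1,1,1).

From H_k ≅ ker(∂_k) / im(∂_{k+1}) we obtain:

  H_0: rank C_0 − rank ∂_1 = 7 − 6 = 1, and the invariant factors of ∂_1 are all 1, so H_0 = Z.
  H_1: rank ker ∂_1 − rank ∂_2 = (9 − 6) − 0 = 3, and there is no ∂_2, so H_1 = Z^3.

(K is a triangulation of a wedge of 3 circles.)

H_0 ≅ Z,  H_1 ≅ Z^3.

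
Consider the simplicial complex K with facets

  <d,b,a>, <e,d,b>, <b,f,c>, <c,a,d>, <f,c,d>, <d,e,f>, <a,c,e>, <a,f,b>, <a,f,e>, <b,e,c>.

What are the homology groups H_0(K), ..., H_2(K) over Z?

Fix the vertex order a < b < c < d < e < f and write every simplex with vertices in increasing order. Then dim K = 2 and the simplices of K are:

  0-simplices (6): a, b, c, d, e, f
  1-simplices (15): ab, ac, ad, ae, af, bc, bd, be, bf, cd, ce, cf, de, df, ef
  2-simplices (10): abd, abf, acd, ace, aef, bce, bcf, bde, cdf, def

giving chain groups C_0 ≅ Z^6, C_1 ≅ Z^15, C_2 ≅ Z^10.

∂_1: C_1 → C_0 sends each edge [p,q] (with p < q) to q − p. For instance
  ∂be = e − b.
The 6×15 boundary matrix has rank 5 and Smith normal form diag(1,1,1,1,1).

Boundary ∂_2: C_2 → C_1 maps a triangle to the signed sum of its edges. For instance
  ∂aef = ef − af + ae,
  ∂def = ef − df + de.
As a 15×10 matrix over Z this has rank 10, with invariant factors (1,1,1,1,1,1,1,1,1,2).

Reading off H_k = ker ∂_k / im ∂_{k+1}:

  H_0: rank C_0 − rank ∂_1 = 6 − 5 = 1, and the invariant factors of ∂_1 are all 1, so H_0 ≅ Z.
  H_1: rank ker ∂_1 − rank ∂_2 = (15 − 5) − 10 = 0, and ∂_2 has invariant factor 2 > 1, so H_1 ≅ Z/2.
  H_2: rank ker ∂_2 − rank ∂_3 = (10 − 10) − 0 = 0, and there is no ∂_3, so H_2 ≅ 0.

As a check, the Euler characteristic is 6 − 15 + 10 = 1, which agrees with 1 − 0 + 0 = 1.

H_0 ≅ Z,  H_1 ≅ Z/2,  H_2 = 0.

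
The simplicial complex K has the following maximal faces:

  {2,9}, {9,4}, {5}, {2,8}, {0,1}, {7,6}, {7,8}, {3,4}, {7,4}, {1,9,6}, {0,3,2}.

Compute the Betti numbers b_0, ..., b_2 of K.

Fix the vertex order 0 < 1 < 2 < 3 < 4 < 5 < 6 < 7 < 8 < 9 and write every simplex with vertices in increasing order. Then dim K = 2 and the simplices of K are:

  0-simplices (10): [0], [1], [2], [3], [4], [5], [6], [7], [8], [9]
  1-simplices (14): [0,1], [0,2], [0,3], [1,6], [1,9], [2,3], [2,8], [2,9], [3,4], [4,7], [4,9], [6,7], [6,9], [7,8]
  2-simplices (2): [0,2,3], [1,6,9]

giving chain groups C_0 ≅ Z^10, C_1 ≅ Z^14, C_2 ≅ Z^2.

∂_1: C_1 → C_0 sends each edge [p,q] (with p < q) to q − p.
This gives a 10×14 integer matrix of rank 8; reducing to Smith normal form yields diagonal entries (1,1,1,1,1,1,1,1).

Boundary ∂_2: C_2 → C_1 acts by ∂[p,q,r] = [q,r] − [p,r] + [p,q]. For instance
  ∂[0,2,3] = [2,3] − [0,3] + [0,2],
  ∂[1,6,9] = [6,9] − [1,9] + [1,6].
The 14×2 boundary matrix has rank 2 and Smith normal form diag(1,1).

Now H_k = ker ∂_k / im ∂_{k+1}, so:

  H_0: rank C_0 − rank ∂_1 = 10 − 8 = 2, and the invariant factors of ∂_1 are all 1, so H_0 = Z^2.
  H_1: rank ker ∂_1 − rank ∂_2 = (14 − 8) − 2 = 4, and the invariant factors of ∂_2 are all 1, so H_1 = Z^4.
  H_2: rank ker ∂_2 − rank ∂_3 = (2 − 2) − 0 = 0, and there is no ∂_3, so H_2 = 0.

As a check, the Euler characteristic is 10 − 14 + 2 = -2, which agrees with 2 − 4 + 0 = -2.

Hence the Betti numbers are b_0 = 2, b_1 = 4, b_2 = 0.

b_0 = 2, b_1 = 4, b_2 = 0.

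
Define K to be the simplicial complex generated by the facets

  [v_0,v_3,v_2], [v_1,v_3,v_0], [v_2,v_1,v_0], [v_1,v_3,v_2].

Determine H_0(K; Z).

H_0 ≅ Z.

K has 4 vertices, 6 edges, 4 triangles.
rank ∂_0 = 0, rank ∂_1 = 3 ⇒ b_0 = 4 − 0 − 3 = 1; all invariant factors of ∂_1 are 1 so no torsion. So H_0 = Z.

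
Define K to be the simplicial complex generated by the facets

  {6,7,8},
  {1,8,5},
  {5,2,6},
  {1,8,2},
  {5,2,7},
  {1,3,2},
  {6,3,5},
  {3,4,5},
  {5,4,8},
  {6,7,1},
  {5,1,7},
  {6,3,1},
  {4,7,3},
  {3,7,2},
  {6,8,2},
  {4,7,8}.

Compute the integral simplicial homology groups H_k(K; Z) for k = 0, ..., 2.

Take the total order 1 < 2 < 3 < 4 < 5 < 6 < 7 < 8 on the vertex set. Then K (dimension 2) consists of the simplices:

  0-simplices (8): [1], [2], [3], [4], [5], [6], [7], [8]
  1-simplices (24): (24 of them)
  2-simplices (16): [1,2,3], [1,2,8], [1,3,6], [1,5,7], [1,5,8], [1,6,7], [2,3,7], [2,5,6], [2,5,7], [2,6,8], [3,4,5], [3,4,7], [3,5,6], [4,5,8], [4,7,8], [6,7,8]

so the chain groups are C_0 ≅ Z^8, C_1 ≅ Z^24, C_2 ≅ Z^16.

∂_1: C_1 → C_0 sends each edge [p,q] (with p < q) to q − p. For instance
  ∂[2,8] = [8] − [2].
The resulting 8×24 matrix has rank 7, and its Smith normal form has invariant factors (1,1,1,1,1,1,1).

Boundary ∂_2: C_2 → C_1 sends each 2-simplex [p,q,r] to [q,r] − [p,r] + [p,q]. For instance
  ∂[2,3,7] = [3,7] − [2,7] + [2,3],
  ∂[1,2,8] = [2,8] − [1,8] + [1,2].
The 24×16 boundary matrix has rank 15 and Smith normal form diag(1,1,1,1,1,1,1,1,1,1,1,1,1,1,1).

From H_k ≅ ker(∂_k) / im(∂_{k+1}) we obtain:

  H_0: rank C_0 − rank ∂_1 = 8 − 7 = 1, and the invariant factors of ∂_1 are all 1, so H_0 ≅ Z.
  H_1: rank ker ∂_1 − rank ∂_2 = (24 − 7) − 15 = 2, and the invariant factors of ∂_2 are all 1, so H_1 ≅ Z^2.
  H_2: rank ker ∂_2 − rank ∂_3 = (16 − 15) − 0 = 1, and there is no ∂_3, so H_2 ≅ Z.

As a check, the Euler characteristic is 8 − 24 + 16 = 0, which agrees with 1 − 2 + 1 = 0.

H_0 = Z,  H_1 = Z^2,  H_2 = Z.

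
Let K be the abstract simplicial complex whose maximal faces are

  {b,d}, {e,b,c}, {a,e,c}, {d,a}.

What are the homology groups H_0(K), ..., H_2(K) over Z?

Fix the vertex order a < b < c < d < e and write every simplex with vertices in increasing order. Then dim K = 2 and the simplices of K are:

  0-simplices (5): a, b, c, d, e
  1-simplices (7): ac, ad, ae, bc, bd, be, ce
  2-simplices (2): ace, bce

Hence C_0 ≅ Z^5, C_1 ≅ Z^7, C_2 ≅ Z^2.

The boundary map ∂_1: C_1 → C_0 is given by ∂[p,q] = [q] − [p].
As a 5×7 matrix over Z this has rank 4, with invariant factors (1,1,1,1).

Boundary ∂_2: C_2 → C_1 acts by ∂[p,q,r] = [q,r] − [p,r] + [p,q]. For instance
  ∂ace = ce − ae + ac,
  ∂bce = ce − be + bc.
The 7×2 boundary matrix has rank 2 and Smith normal form diag(1,1).

Now H_k = ker ∂_k / im ∂_{k+1}, so:

  H_0: rank C_0 − rank ∂_1 = 5 − 4 = 1, and the invariant factors of ∂_1 are all 1, so H_0 = Z.
  H_1: rank ker ∂_1 − rank ∂_2 = (7 − 4) − 2 = 1, and the invariant factors of ∂_2 are all 1, so H_1 = Z.
  H_2: rank ker ∂_2 − rank ∂_3 = (2 − 2) − 0 = 0, and there is no ∂_3, so H_2 = 0.

H_0 ≅ Z,  H_1 ≅ Z,  H_2 = 0.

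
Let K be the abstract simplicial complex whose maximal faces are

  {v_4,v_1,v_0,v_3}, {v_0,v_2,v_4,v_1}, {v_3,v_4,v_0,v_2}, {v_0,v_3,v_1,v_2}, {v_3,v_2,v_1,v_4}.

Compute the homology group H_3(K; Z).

Take the total order v_0 < v_1 < v_2 < v_3 < v_4 on the vertex set. Then K (dimension 3) consists of the simplices:

  0-simplices (5): [v_0], [v_1], [v_2], [v_3], [v_4]
  1-simplices (10): [v_0,v_1], [v_0,v_2], [v_0,v_3], [v_0,v_4], [v_1,v_2], [v_1,v_3], [v_1,v_4], [v_2,v_3], [v_2,v_4], [v_3,v_4]
  2-simplices (10): [v_0,v_1,v_2], [v_0,v_1,v_3], [v_0,v_1,v_4], [v_0,v_2,v_3], [v_0,v_2,v_4], [v_0,v_3,v_4], [v_1,v_2,v_3], [v_1,v_2,v_4], [v_1,v_3,v_4], [v_2,v_3,v_4]
  3-simplices (5): [v_0,v_1,v_2,v_3], [v_0,v_1,v_2,v_4], [v_0,v_1,v_3,v_4], [v_0,v_2,v_3,v_4], [v_1,v_2,v_3,v_4]

so the chain groups are C_0 ≅ Z^5, C_1 ≅ Z^10, C_2 ≅ Z^10, C_3 ≅ Z^5.

∂_1: C_1 → C_0 sends each edge [p,q] (with p < q) to q − p. For instance
  ∂[v_3,v_4] = [v_4] − [v_3].
This gives a 5×10 integer matrix of rank 4; reducing to Smith normal form yields diagonal entries (1,1,1,1).

The boundary map ∂_2: C_2 → C_1 acts by ∂[p,q,r] = [q,r] − [p,r] + [p,q]. For instance
  ∂[v_0,v_3,v_4] = [v_3,v_4] − [v_0,v_4] + [v_0,v_3],
  ∂[v_0,v_1,v_3] = [v_1,v_3] − [v_0,v_3] + [v_0,v_1].
As a 10×10 matrix over Z this has rank 6, with invariant factors (1,1,1,1,1,1).

The boundary map ∂_3: C_3 → C_2 sends each 3-simplex σ to the alternating sum Σ_i (−1)^i (σ with its i-th vertex removed). For instance
  ∂[v_0,v_2,v_3,v_4] = [v_2,v_3,v_4] − [v_0,v_3,v_4] + [v_0,v_2,v_4] − [v_0,v_2,v_3],
  ∂[v_0,v_1,v_2,v_3] = [v_1,v_2,v_3] − [v_0,v_2,v_3] + [v_0,v_1,v_3] − [v_0,v_1,v_2].
The resulting 10×5 matrix has rank 4, and its Smith normal form has invariant factors (1,1,1,1).

Now H_k = ker ∂_k / im ∂_{k+1}, so:

  H_3: rank ker ∂_3 − rank ∂_4 = (5 − 4) − 0 = 1, and there is no ∂_4, so H_3 ≅ Z.

H_3 ≅ Z.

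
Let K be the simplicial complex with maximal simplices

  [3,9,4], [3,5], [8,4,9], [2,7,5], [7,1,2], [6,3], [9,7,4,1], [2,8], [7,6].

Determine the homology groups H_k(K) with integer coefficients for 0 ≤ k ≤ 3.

Order the vertices as 1 < 2 < 3 < 4 < 5 < 6 < 7 < 8 < 9. Listing each simplex with vertices in this order, K has dimension 3 with simplices:

  0-simplices (9): [1], [2], [3], [4], [5], [6], [7], [8], [9]
  1-simplices (18): [1,2], [1,4], [1,7], [1,9], [2,5], [2,7], [2,8], [3,4], [3,5], [3,6], [3,9], [4,7], [4,8], [4,9], [5,7], [6,7], [7,9], [8,9]
  2-simplices (8): [1,2,7], [1,4,7], [1,4,9], [1,7,9], [2,5,7], [3,4,9], [4,7,9], [4,8,9]
  3-simplices (1): [1,4,7,9]

Hence C_0 ≅ Z^9, C_1 ≅ Z^18, C_2 ≅ Z^8, C_3 ≅ Z^1.

The boundary map ∂_1: C_1 → C_0 is given by ∂[p,q] = [q] − [p].
The resulting 9×18 matrix has rank 8, and its Smith normal form has invariant factors (1,1,1,1,1,1,1,1).

The boundary map ∂_2: C_2 → C_1 acts by ∂[p,q,r] = [q,r] − [p,r] + [p,q]. For instance
  ∂[1,4,9] = [4,9] − [1,9] + [1,4],
  ∂[1,4,7] = [4,7] − [1,7] + [1,4].
The resulting 18×8 matrix has rank 7, and its Smith normal form has invariant factors (1,1,1,1,1,1,1).

Boundary ∂_3: C_3 → C_2 sends each 3-simplex σ to the alternating sum Σ_i (−1)^i (σ with its i-th vertex removed). For instance
  ∂[1,4,7,9] = [4,7,9] − [1,7,9] + [1,4,9] − [1,4,7].
As a 8×1 matrix over Z this has rank 1, with invariant factors (1).

Now H_k = ker ∂_k / im ∂_{k+1}, so:

  H_0: rank C_0 − rank ∂_1 = 9 − 8 = 1, and the invariant factors of ∂_1 are all 1, so H_0 ≅ Z.
  H_1: rank ker ∂_1 − rank ∂_2 = (18 − 8) − 7 = 3, and the invariant factors of ∂_2 are all 1, so H_1 ≅ Z^3.
  H_2: rank ker ∂_2 − rank ∂_3 = (8 − 7) − 1 = 0, and the invariant factors of ∂_3 are all 1, so H_2 ≅ 0.
  H_3: rank ker ∂_3 − rank ∂_4 = (1 − 1) − 0 = 0, and there is no ∂_4, so H_3 ≅ 0.

H_0 ≅ Z,  H_1 ≅ Z^3,  H_2 = 0,  H_3 = 0.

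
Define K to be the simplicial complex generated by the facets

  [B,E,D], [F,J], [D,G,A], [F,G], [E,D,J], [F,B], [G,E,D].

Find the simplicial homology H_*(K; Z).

H_0 ≅ Z,  H_1 ≅ Z^2,  H_2 = 0.

Order the vertices as A < B < D < E < F < G < J. Listing each simplex with vertices in this order, K has dimension 2 with simplices:

  0-simplices (7): A, B, D, E, F, G, J
  1-simplices (12): AD, AG, BD, BE, BF, DE, DG, DJ, EG, EJ, FG, FJ
  2-simplices (4): ADG, BDE, DEG, DEJ

so the chain groups are C_0 ≅ Z^7, C_1 ≅ Z^12, C_2 ≅ Z^4.

∂_1: C_1 → C_0 is given by ∂[p,q] = [q] − [p].
This gives a 7×12 integer matrix of rank 6; reducing to Smith normal form yields diagonal entries (1,1,1,1,1,1).

∂_2: C_2 → C_1 maps a triangle to the signed sum of its edges. For instance
  ∂DEG = EG − DG + DE,
  ∂DEJ = EJ − DJ + DE.
The 12×4 boundary matrix has rank 4 and Smith normal form diag(1,1,1,1).

Now H_k = ker ∂_k / im ∂_{k+1}, so:

  H_0: rank C_0 − rank ∂_1 = 7 − 6 = 1, and the invariant factors of ∂_1 are all 1, so H_0 = Z.
  H_1: rank ker ∂_1 − rank ∂_2 = (12 − 6) − 4 = 2, and the invariant factors of ∂_2 are all 1, so H_1 = Z^2.
  H_2: rank ker ∂_2 − rank ∂_3 = (4 − 4) − 0 = 0, and there is no ∂_3, so H_2 = 0.

As a check, the Euler characteristic is 7 − 12 + 4 = -1, which agrees with 1 − 2 + 0 = -1.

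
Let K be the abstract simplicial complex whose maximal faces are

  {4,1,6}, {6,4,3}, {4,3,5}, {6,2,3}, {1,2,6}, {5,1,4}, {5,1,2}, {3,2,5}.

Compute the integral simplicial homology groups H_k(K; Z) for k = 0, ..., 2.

Take the total order 1 < 2 < 3 < 4 < 5 < 6 on the vertex set. Then K (dimension 2) consists of the simplices:

  0-simplices (6): [1], [2], [3], [4], [5], [6]
  1-simplices (12): [1,2], [1,4], [1,5], [1,6], [2,3], [2,5], [2,6], [3,4], [3,5], [3,6], [4,5], [4,6]
  2-simplices (8): [1,2,5], [1,2,6], [1,4,5], [1,4,6], [2,3,5], [2,3,6], [3,4,5], [3,4,6]

so the chain groups are C_0 ≅ Z^6, C_1 ≅ Z^12, C_2 ≅ Z^8.

The boundary map ∂_1: C_1 → C_0 sends each edge [p,q] (with p < q) to q − p. For instance
  ∂[1,2] = [2] − [1].
The 6×12 boundary matrix has rank 5 and Smith normal form diag(1,1,1,1,1).

The boundary map ∂_2: C_2 → C_1 maps a triangle to the signed sum of its edges. For instance
  ∂[3,4,6] = [4,6] − [3,6] + [3,4],
  ∂[2,3,6] = [3,6] − [2,6] + [2,3].
The 12×8 boundary matrix has rank 7 and Smith normal form diag(1,1,1,1,1,1,1).

From H_k ≅ ker(∂_k) / im(∂_{k+1}) we obtain:

  H_0: rank C_0 − rank ∂_1 = 6 − 5 = 1, and the invariant factors of ∂_1 are all 1, so H_0 = Z.
  H_1: rank ker ∂_1 − rank ∂_2 = (12 − 5) − 7 = 0, and the invariant factors of ∂_2 are all 1, so H_1 = 0.
  H_2: rank ker ∂_2 − rank ∂_3 = (8 − 7) − 0 = 1, and there is no ∂_3, so H_2 = Z.

As a check, the Euler characteristic is 6 − 12 + 8 = 2, which agrees with 1 − 0 + 1 = 2.
(K is a triangulation of the 2-sphere S^2.)

H_0 = Z,  H_1 = 0,  H_2 = Z.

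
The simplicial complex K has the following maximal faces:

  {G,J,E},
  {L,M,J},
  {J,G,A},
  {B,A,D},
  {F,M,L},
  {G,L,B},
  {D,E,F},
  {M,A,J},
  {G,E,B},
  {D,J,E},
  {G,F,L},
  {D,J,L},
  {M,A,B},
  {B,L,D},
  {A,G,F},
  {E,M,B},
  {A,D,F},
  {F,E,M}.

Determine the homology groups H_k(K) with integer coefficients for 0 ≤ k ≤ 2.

Fix the vertex order A < B < D < E < F < G < J < L < M and write every simplex with vertices in increasing order. Then dim K = 2 and the simplices of K are:

  0-simplices (9): A, B, D, E, F, G, J, L, M
  1-simplices (27): AB, AD, AF, AG, AJ, AM, BD, BE, BG, BL, BM, DE, DF, DJ, DL, EF, EG, EJ, EM, FG, FL, FM, GJ, GL, JL, JM, LM
  2-simplices (18): ABD, ABM, ADF, AFG, AGJ, AJM, BDL, BEG, BEM, BGL, DEF, DEJ, DJL, EFM, EGJ, FGL, FLM, JLM

giving chain groups C_0 ≅ Z^9, C_1 ≅ Z^27, C_2 ≅ Z^18.

∂_1: C_1 → C_0 sends each edge [p,q] (with p < q) to q − p.
As a 9×27 matrix over Z this has rank 8, with invariant factors (1,1,1,1,1,1,1,1).

∂_2: C_2 → C_1 acts by ∂[p,q,r] = [q,r] − [p,r] + [p,q]. For instance
  ∂FGL = GL − FL + FG,
  ∂DEF = EF − DF + DE.
As a 27×18 matrix over Z this has rank 17, with invariant factors (1,1,1,1,1,1,1,1,1,1,1,1,1,1,1,1,1).

Reading off H_k = ker ∂_k / im ∂_{k+1}:

  H_0: rank C_0 − rank ∂_1 = 9 − 8 = 1, and the invariant factors of ∂_1 are all 1, so H_0 = Z.
  H_1: rank ker ∂_1 − rank ∂_2 = (27 − 8) − 17 = 2, and the invariant factors of ∂_2 are all 1, so H_1 = Z^2.
  H_2: rank ker ∂_2 − rank ∂_3 = (18 − 17) − 0 = 1, and there is no ∂_3, so H_2 = Z.

(K is a triangulation of the torus T^2.)

H_0 ≅ Z,  H_1 ≅ Z^2,  H_2 ≅ Z.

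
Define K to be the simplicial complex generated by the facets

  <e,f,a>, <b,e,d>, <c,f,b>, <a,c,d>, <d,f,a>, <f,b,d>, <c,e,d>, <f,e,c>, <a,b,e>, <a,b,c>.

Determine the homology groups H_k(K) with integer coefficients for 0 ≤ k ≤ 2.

H_0 ≅ Z,  H_1 ≅ Z/2Z,  H_2 = 0.

K has 6 vertices, 15 edges, 10 triangles.
rank ∂_0 = 0, rank ∂_1 = 5 ⇒ b_0 = 6 − 0 − 5 = 1; all invariant factors of ∂_1 are 1 so no torsion. So H_0 ≅ Z.
rank ∂_1 = 5, rank ∂_2 = 10 ⇒ b_1 = 15 − 5 − 10 = 0; ∂_2 has invariant factor(s) [2] giving torsion. So H_1 ≅ Z/2Z.
rank ∂_2 = 10, rank ∂_3 = 0 ⇒ b_2 = 10 − 10 − 0 = 0. So H_2 ≅ 0.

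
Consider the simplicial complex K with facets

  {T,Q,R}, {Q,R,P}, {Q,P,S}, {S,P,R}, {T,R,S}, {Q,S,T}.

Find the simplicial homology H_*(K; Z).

Fix the vertex order P < Q < R < S < T and write every simplex with vertices in increasing order. Then dim K = 2 and the simplices of K are:

  0-simplices (5): P, Q, R, S, T
  1-simplices (9): PQ, PR, PS, QR, QS, QT, RS, RT, ST
  2-simplices (6): PQR, PQS, PRS, QRT, QST, RST

Hence C_0 ≅ Z^5, C_1 ≅ Z^9, C_2 ≅ Z^6.

Boundary ∂_1: C_1 → C_0 is given by ∂[p,q] = [q] − [p].
The resulting 5×9 matrix has rank 4, and its Smith normal form has invariant factors (1,1,1,1).

The boundary map ∂_2: C_2 → C_1 acts by ∂[p,q,r] = [q,r] − [p,r] + [p,q]. For instance
  ∂PQR = QR − PR + PQ,
  ∂PQS = QS − PS + PQ.
The 9×6 boundary matrix has rank 5 and Smith normal form diag(1,1,1,1,1).

Computing H_k = (kernel of ∂_k) / (image of ∂_{k+1}):

  H_0: rank C_0 − rank ∂_1 = 5 − 4 = 1, and the invariant factors of ∂_1 are all 1, so H_0 = Z.
  H_1: rank ker ∂_1 − rank ∂_2 = (9 − 4) − 5 = 0, and the invariant factors of ∂_2 are all 1, so H_1 = 0.
  H_2: rank ker ∂_2 − rank ∂_3 = (6 − 5) − 0 = 1, and there is no ∂_3, so H_2 = Z.

H_0 = Z,  H_1 = 0,  H_2 = Z.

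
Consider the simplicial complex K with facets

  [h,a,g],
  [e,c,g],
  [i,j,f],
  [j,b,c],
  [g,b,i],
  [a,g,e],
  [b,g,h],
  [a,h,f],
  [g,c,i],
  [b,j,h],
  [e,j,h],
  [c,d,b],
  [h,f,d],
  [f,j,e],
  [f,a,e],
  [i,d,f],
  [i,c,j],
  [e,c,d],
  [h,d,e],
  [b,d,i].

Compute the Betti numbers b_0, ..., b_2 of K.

We work with the vertex ordering a < b < c < d < e < f < g < h < i < j. The simplices of K, each written with vertices in increasing order, are:

  0-simplices (10): a, b, c, d, e, f, g, h, i, j
  1-simplices (30): ae, af, ag, ah, bc, bd, bg, bh, bi, bj, cd, ce, cg, ci, cj, de, df, dh, di, ef, eg, eh, ej, fh, fi, fj, gh, gi, hj, ij
  2-simplices (20): aef, aeg, afh, agh, bcd, bcj, bdi, bgh, bgi, bhj, cde, ceg, cgi, cij, deh, dfh, dfi, efj, ehj, fij

giving chain groups C_0 ≅ Z^10, C_1 ≅ Z^30, C_2 ≅ Z^20.

Boundary ∂_1: C_1 → C_0 is given by ∂[p,q] = [q] − [p]. For instance
  ∂bj = j − b.
The 10×30 boundary matrix has rank 9 and Smith normal form diag(1,1,1,1,1,1,1,1,1).

The boundary map ∂_2: C_2 → C_1 acts by ∂[p,q,r] = [q,r] − [p,r] + [p,q]. For instance
  ∂bcj = cj − bj + bc,
  ∂dfh = fh − dh + df.
This gives a 30×20 integer matrix of rank 20; reducing to Smith normal form yields diagonal entries (1,1,1,1,1,1,1,1,1,1,1,1,1,1,1,1,1,1,1,2).

Now H_k = ker ∂_k / im ∂_{k+1}, so:

  H_0: rank C_0 − rank ∂_1 = 10 − 9 = 1, and the invariant factors of ∂_1 are all 1, so H_0 = Z.
  H_1: rank ker ∂_1 − rank ∂_2 = (30 − 9) − 20 = 1, and ∂_2 has invariant factor 2 > 1, so H_1 = Z ⊕ Z/2Z.
  H_2: rank ker ∂_2 − rank ∂_3 = (20 − 20) − 0 = 0, and there is no ∂_3, so H_2 = 0.

Hence the Betti numbers are b_0 = 1, b_1 = 1, b_2 = 0.

b_0 = 1, b_1 = 1, b_2 = 0.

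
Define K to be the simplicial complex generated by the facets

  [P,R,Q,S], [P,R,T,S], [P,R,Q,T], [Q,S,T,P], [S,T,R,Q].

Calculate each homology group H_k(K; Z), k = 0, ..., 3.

Take the total order P < Q < R < S < T on the vertex set. Then K (dimension 3) consists of the simplices:

  0-simplices (5): P, Q, R, S, T
  1-simplices (10): PQ, PR, PS, PT, QR, QS, QT, RS, RT, ST
  2-simplices (10): PQR, PQS, PQT, PRS, PRT, PST, QRS, QRT, QST, RST
  3-simplices (5): PQRS, PQRT, PQST, PRST, QRST

giving chain groups C_0 ≅ Z^5, C_1 ≅ Z^10, C_2 ≅ Z^10, C_3 ≅ Z^5.

The boundary map ∂_1: C_1 → C_0 is given by ∂[p,q] = [q] − [p].
This gives a 5×10 integer matrix of rank 4; reducing to Smith normal form yields diagonal entries (1,1,1,1).

The boundary map ∂_2: C_2 → C_1 maps a triangle to the signed sum of its edges. For instance
  ∂RST = ST − RT + RS,
  ∂PQT = QT − PT + PQ.
The 10×10 boundary matrix has rank 6 and Smith normal form diag(1,1,1,1,1,1).

∂_3: C_3 → C_2 sends each 3-simplex σ to the alternating sum Σ_i (−1)^i (σ with its i-th vertex removed). For instance
  ∂QRST = RST − QST + QRT − QRS,
  ∂PRST = RST − PST + PRT − PRS.
This gives a 10×5 integer matrix of rank 4; reducing to Smith normal form yields diagonal entries (1,1,1,1).

Now H_k = ker ∂_k / im ∂_{k+1}, so:

  H_0: rank C_0 − rank ∂_1 = 5 − 4 = 1, and the invariant factors of ∂_1 are all 1, so H_0 = Z.
  H_1: rank ker ∂_1 − rank ∂_2 = (10 − 4) − 6 = 0, and the invariant factors of ∂_2 are all 1, so H_1 = 0.
  H_2: rank ker ∂_2 − rank ∂_3 = (10 − 6) − 4 = 0, and the invariant factors of ∂_3 are all 1, so H_2 = 0.
  H_3: rank ker ∂_3 − rank ∂_4 = (5 − 4) − 0 = 1, and there is no ∂_4, so H_3 = Z.

As a check, the Euler characteristic is 5 − 10 + 10 − 5 = 0, which agrees with 1 − 0 + 0 − 1 = 0.

H_0 = Z,  H_1 = 0,  H_2 = 0,  H_3 = Z.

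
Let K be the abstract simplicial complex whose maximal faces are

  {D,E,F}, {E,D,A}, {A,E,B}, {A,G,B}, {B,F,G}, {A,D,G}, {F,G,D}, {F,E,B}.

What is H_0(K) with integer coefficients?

H_0 ≅ Z.

Order the vertices as A < B < D < E < F < G. Listing each simplex with vertices in this order, K has dimension 2 with simplices:

  0-simplices (6): A, B, D, E, F, G
  1-simplices (12): AB, AD, AE, AG, BE, BF, BG, DE, DF, DG, EF, FG
  2-simplices (8): ABE, ABG, ADE, ADG, BEF, BFG, DEF, DFG

giving chain groups C_0 ≅ Z^6, C_1 ≅ Z^12, C_2 ≅ Z^8.

∂_1: C_1 → C_0 sends each edge [p,q] (with p < q) to q − p. For instance
  ∂AG = G − A.
This gives a 6×12 integer matrix of rank 5; reducing to Smith normal form yields diagonal entries (1,1,1,1,1).

Boundary ∂_2: C_2 → C_1 maps a triangle to the signed sum of its edges. For instance
  ∂BFG = FG − BG + BF,
  ∂ABG = BG − AG + AB.
The resulting 12×8 matrix has rank 7, and its Smith normal form has invariant factors (1,1,1,1,1,1,1).

From H_k ≅ ker(∂_k) / im(∂_{k+1}) we obtain:

  H_0: rank C_0 − rank ∂_1 = 6 − 5 = 1, and the invariant factors of ∂_1 are all 1, so H_0 ≅ Z.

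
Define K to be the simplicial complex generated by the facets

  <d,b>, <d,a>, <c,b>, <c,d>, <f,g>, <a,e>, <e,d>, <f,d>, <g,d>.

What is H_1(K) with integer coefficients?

H_1 = Z^3.

We work with the vertex ordering a < b < c < d < e < f < g. The simplices of K, each written with vertices in increasing order, are:

  0-simplices (7): a, b, c, d, e, f, g
  1-simplices (9): ad, ae, bc, bd, cd, de, df, dg, fg

giving chain groups C_0 ≅ Z^7, C_1 ≅ Z^9.

The boundary map ∂_1: C_1 → C_0 maps an edge to its endpoints' difference, ∂[p,q] = q − p. For instance
  ∂bd = d − b.
The 7×9 boundary matrix has rank 6 and Smith normal form diag(1,1,1,1,1,1).

Computing H_k = (kernel of ∂_k) / (image of ∂_{k+1}):

  H_1: rank ker ∂_1 − rank ∂_2 = (9 − 6) − 0 = 3, and there is no ∂_2, so H_1 = Z^3.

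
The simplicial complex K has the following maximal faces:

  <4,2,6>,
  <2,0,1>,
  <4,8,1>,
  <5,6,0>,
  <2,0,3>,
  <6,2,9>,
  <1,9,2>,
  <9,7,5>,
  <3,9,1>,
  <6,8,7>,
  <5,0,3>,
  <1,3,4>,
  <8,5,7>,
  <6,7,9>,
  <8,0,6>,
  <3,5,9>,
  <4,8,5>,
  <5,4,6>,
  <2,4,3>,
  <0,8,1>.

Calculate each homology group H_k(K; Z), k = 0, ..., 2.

H_0 = Z,  H_1 = Z ⊕ Z/2,  H_2 = 0.

Fix the vertex order 0 < 1 < 2 < 3 < 4 < 5 < 6 < 7 < 8 < 9 and write every simplex with vertices in increasing order. Then dim K = 2 and the simplices of K are:

  0-simplices (10): [0], [1], [2], [3], [4], [5], [6], [7], [8], [9]
  1-simplices (30): (30 of them)
  2-simplices (20): (20 of them)

Hence C_0 ≅ Z^10, C_1 ≅ Z^30, C_2 ≅ Z^20.

∂_1: C_1 → C_0 is given by ∂[p,q] = [q] − [p]. For instance
  ∂[7,8] = [8] − [7].
The 10×30 boundary matrix has rank 9 and Smith normal form diag(1,1,1,1,1,1,1,1,1).

∂_2: C_2 → C_1 acts by ∂[p,q,r] = [q,r] − [p,r] + [p,q]. For instance
  ∂[1,3,9] = [3,9] − [1,9] + [1,3],
  ∂[3,5,9] = [5,9] − [3,9] + [3,5].
The resulting 30×20 matrix has rank 20, and its Smith normal form has invariant factors (1,1,1,1,1,1,1,1,1,1,1,1,1,1,1,1,1,1,1,2).

Reading off H_k = ker ∂_k / im ∂_{k+1}:

  H_0: rank C_0 − rank ∂_1 = 10 − 9 = 1, and the invariant factors of ∂_1 are all 1, so H_0 = Z.
  H_1: rank ker ∂_1 − rank ∂_2 = (30 − 9) − 20 = 1, and ∂_2 has invariant factor 2 > 1, so H_1 = Z ⊕ Z/2.
  H_2: rank ker ∂_2 − rank ∂_3 = (20 − 20) − 0 = 0, and there is no ∂_3, so H_2 = 0.

As a check, the Euler characteristic is 10 − 30 + 20 = 0, which agrees with 1 − 1 + 0 = 0.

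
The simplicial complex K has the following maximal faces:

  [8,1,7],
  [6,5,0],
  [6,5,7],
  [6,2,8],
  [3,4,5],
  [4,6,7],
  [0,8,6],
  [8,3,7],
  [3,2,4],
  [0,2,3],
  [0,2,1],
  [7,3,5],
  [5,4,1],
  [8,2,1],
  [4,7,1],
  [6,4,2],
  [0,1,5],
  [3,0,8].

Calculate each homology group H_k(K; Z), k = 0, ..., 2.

Order the vertices as 0 < 1 < 2 < 3 < 4 < 5 < 6 < 7 < 8. Listing each simplex with vertices in this order, K has dimension 2 with simplices:

  0-simplices (9): [0], [1], [2], [3], [4], [5], [6], [7], [8]
  1-simplices (27): (27 of them)
  2-simplices (18): [0,1,2], [0,1,5], [0,2,3], [0,3,8], [0,5,6], [0,6,8], [1,2,8], [1,4,5], [1,4,7], [1,7,8], [2,3,4], [2,4,6], [2,6,8], [3,4,5], [3,5,7], [3,7,8], [4,6,7], [5,6,7]

so the chain groups are C_0 ≅ Z^9, C_1 ≅ Z^27, C_2 ≅ Z^18.

∂_1: C_1 → C_0 maps an edge to its endpoints' difference, ∂[p,q] = q − p. For instance
  ∂[6,8] = [8] − [6].
The 9×27 boundary matrix has rank 8 and Smith normal form diag(1,1,1,1,1,1,1,1).

The boundary map ∂_2: C_2 → C_1 maps a triangle to the signed sum of its edges. For instance
  ∂[2,3,4] = [3,4] − [2,4] + [2,3],
  ∂[3,4,5] = [4,5] − [3,5] + [3,4].
As a 27×18 matrix over Z this has rank 18, with invariant factors (1,1,1,1,1,1,1,1,1,1,1,1,1,1,1,1,1,2).

From H_k ≅ ker(∂_k) / im(∂_{k+1}) we obtain:

  H_0: rank C_0 − rank ∂_1 = 9 − 8 = 1, and the invariant factors of ∂_1 are all 1, so H_0 ≅ Z.
  H_1: rank ker ∂_1 − rank ∂_2 = (27 − 8) − 18 = 1, and ∂_2 has invariant factor 2 > 1, so H_1 ≅ Z ⊕ Z_2.
  H_2: rank ker ∂_2 − rank ∂_3 = (18 − 18) − 0 = 0, and there is no ∂_3, so H_2 ≅ 0.

H_0 ≅ Z,  H_1 ≅ Z ⊕ Z_2,  H_2 = 0.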